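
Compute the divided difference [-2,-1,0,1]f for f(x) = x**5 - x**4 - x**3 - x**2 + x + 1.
6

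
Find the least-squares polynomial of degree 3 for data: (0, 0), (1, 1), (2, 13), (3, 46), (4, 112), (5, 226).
-11/63 + (395/378)x + (-353/252)x² + (221/108)x³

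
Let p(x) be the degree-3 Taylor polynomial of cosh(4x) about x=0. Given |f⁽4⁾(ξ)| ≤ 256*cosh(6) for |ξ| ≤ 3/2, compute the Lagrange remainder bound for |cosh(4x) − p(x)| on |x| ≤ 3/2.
54*cosh(6)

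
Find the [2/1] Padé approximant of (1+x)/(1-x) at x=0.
(x + 1)/(1 - x)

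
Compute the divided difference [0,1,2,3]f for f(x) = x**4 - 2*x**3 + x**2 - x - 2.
4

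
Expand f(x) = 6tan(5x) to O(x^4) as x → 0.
30*x + 250*x**3 + O(x**4)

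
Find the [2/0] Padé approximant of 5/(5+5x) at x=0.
x**2 - x + 1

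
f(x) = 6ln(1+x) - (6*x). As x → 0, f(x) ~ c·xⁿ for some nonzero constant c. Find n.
2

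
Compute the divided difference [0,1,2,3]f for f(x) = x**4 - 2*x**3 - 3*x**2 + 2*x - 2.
4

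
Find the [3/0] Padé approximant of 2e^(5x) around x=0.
125*x**3/3 + 25*x**2 + 10*x + 2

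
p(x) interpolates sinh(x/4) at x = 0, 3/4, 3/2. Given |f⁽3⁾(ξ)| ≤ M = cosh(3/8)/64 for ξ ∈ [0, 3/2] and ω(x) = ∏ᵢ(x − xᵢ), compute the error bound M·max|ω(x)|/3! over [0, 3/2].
sqrt(3)*cosh(3/8)/4096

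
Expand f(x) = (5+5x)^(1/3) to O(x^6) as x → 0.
5**(1/3) + 5**(1/3)*x/3 - 5**(1/3)*x**2/9 + 5*5**(1/3)*x**3/81 - 10*5**(1/3)*x**4/243 + 22*5**(1/3)*x**5/729 + O(x**6)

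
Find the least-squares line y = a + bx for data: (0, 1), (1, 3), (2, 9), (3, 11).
a = 3/5, b = 18/5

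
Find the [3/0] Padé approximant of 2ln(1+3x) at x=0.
3*x*(6*x**2 - 3*x + 2)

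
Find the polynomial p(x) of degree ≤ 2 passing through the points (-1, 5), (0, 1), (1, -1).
x**2 - 3*x + 1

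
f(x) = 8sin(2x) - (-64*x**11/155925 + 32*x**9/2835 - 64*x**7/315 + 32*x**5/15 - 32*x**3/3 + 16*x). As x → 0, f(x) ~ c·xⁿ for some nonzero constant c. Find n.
13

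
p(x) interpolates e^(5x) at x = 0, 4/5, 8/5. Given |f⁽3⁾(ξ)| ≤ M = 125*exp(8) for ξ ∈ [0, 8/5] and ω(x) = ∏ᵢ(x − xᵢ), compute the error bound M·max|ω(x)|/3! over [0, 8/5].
64*sqrt(3)*exp(8)/27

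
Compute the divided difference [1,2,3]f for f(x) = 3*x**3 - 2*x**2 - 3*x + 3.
16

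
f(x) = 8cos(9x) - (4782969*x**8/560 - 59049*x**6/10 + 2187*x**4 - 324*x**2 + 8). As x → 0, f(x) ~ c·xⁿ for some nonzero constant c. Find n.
10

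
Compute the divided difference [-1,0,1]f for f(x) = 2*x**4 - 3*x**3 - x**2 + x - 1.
1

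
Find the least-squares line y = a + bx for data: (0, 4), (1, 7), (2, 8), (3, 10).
a = 22/5, b = 19/10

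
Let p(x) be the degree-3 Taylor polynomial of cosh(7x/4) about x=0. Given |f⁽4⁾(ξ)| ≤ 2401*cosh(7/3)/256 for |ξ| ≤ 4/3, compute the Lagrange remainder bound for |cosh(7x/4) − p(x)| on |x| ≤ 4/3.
2401*cosh(7/3)/1944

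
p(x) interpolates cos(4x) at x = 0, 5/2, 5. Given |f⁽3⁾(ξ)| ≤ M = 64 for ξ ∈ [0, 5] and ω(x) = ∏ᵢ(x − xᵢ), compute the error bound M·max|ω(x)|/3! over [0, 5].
1000*sqrt(3)/27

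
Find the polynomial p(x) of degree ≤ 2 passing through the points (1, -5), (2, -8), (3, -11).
-3*x - 2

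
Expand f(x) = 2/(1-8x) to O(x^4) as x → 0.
2 + 16*x + 128*x**2 + 1024*x**3 + O(x**4)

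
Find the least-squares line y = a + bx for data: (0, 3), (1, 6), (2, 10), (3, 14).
a = 27/10, b = 37/10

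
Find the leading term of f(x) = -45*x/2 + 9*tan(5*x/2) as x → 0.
375*x**3/8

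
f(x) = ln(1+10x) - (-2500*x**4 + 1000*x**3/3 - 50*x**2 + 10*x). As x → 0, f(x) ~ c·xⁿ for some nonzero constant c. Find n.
5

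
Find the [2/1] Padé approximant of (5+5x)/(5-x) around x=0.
(x + 1)/(1 - x/5)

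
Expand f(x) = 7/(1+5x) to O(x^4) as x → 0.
7 - 35*x + 175*x**2 - 875*x**3 + O(x**4)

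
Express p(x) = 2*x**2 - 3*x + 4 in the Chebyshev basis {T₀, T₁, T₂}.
(5)T₀ + (-3)T₁ + T₂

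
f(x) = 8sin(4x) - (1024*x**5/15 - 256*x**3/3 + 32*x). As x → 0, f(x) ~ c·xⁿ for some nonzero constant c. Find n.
7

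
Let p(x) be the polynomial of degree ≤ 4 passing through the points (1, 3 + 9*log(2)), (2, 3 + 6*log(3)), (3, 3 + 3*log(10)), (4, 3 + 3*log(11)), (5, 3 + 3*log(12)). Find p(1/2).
3 + log(1677721600000000*11**(25/32)*2**(83/128)*3**(17/128)*5**(55/64)/187183371521817)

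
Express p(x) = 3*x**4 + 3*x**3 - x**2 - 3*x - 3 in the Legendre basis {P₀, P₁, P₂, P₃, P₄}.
(-41/15)P₀ + (-6/5)P₁ + (22/21)P₂ + (6/5)P₃ + (24/35)P₄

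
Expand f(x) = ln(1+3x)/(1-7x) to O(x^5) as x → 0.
3*x + 33*x**2/2 + 249*x**3/2 + 3405*x**4/4 + O(x**5)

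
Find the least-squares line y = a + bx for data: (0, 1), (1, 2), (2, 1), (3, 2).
a = 6/5, b = 1/5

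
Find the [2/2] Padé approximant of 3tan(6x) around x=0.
18*x/(1 - 12*x**2)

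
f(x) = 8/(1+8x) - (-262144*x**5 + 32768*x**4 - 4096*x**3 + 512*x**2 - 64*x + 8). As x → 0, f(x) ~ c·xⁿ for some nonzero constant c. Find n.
6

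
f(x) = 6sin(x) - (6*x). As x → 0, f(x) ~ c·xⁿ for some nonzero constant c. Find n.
3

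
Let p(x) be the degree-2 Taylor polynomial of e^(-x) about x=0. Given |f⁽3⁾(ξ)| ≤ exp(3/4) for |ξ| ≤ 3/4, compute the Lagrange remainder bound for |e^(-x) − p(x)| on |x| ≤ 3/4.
9*exp(3/4)/128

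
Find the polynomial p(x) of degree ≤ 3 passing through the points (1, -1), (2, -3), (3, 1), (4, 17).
x**3 - 3*x**2 + 1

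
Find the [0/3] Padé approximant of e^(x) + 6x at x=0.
1/(-2017*x**3/6 + 97*x**2/2 - 7*x + 1)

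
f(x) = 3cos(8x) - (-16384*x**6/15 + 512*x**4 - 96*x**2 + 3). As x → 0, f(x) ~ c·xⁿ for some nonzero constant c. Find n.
8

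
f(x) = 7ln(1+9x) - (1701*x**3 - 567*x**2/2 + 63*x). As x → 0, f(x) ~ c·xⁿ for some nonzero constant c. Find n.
4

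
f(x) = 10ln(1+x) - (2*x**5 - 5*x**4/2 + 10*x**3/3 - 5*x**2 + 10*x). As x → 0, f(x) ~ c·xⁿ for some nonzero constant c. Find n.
6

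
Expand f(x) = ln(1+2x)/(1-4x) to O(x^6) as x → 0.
2*x + 6*x**2 + 80*x**3/3 + 308*x**4/3 + 6256*x**5/15 + O(x**6)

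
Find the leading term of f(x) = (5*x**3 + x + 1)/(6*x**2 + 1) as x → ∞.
5*x/6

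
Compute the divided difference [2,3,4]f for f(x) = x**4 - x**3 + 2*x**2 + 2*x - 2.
48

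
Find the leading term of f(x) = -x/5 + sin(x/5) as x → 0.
-x**3/750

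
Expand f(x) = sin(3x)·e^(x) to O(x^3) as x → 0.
3*x + 3*x**2 + O(x**3)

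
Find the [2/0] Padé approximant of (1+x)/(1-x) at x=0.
2*x**2 + 2*x + 1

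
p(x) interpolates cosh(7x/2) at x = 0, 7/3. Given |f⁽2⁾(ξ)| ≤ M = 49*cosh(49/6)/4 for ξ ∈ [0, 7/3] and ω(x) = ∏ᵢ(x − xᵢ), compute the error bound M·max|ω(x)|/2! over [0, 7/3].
2401*cosh(49/6)/288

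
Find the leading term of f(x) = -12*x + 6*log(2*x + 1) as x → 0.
-12*x**2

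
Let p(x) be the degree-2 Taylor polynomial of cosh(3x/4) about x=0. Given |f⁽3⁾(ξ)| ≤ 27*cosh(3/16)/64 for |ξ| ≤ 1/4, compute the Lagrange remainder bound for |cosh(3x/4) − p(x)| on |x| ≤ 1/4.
9*cosh(3/16)/8192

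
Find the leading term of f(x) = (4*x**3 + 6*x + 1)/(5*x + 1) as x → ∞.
4*x**2/5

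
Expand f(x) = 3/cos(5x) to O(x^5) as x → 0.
3 + 75*x**2/2 + 3125*x**4/8 + O(x**5)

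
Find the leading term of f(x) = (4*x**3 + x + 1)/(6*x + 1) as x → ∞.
2*x**2/3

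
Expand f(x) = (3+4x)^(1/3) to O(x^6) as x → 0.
3**(1/3) + 4*3**(1/3)*x/9 - 16*3**(1/3)*x**2/81 + 320*3**(1/3)*x**3/2187 - 2560*3**(1/3)*x**4/19683 + 22528*3**(1/3)*x**5/177147 + O(x**6)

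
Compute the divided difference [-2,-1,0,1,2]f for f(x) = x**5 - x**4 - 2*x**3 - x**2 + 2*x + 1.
-1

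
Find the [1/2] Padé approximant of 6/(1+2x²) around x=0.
6/(2*x**2 + 1)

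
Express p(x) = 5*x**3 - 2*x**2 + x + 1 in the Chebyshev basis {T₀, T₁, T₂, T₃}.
(19/4)T₁ - T₂ + (5/4)T₃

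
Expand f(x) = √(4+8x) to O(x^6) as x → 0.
2 + 2*x - x**2 + x**3 - 5*x**4/4 + 7*x**5/4 + O(x**6)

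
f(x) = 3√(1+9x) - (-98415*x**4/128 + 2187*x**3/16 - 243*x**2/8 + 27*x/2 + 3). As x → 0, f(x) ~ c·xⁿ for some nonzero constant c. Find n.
5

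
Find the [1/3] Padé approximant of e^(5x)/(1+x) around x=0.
(5*x/8 + 1)/(-175*x**3/48 + 5*x**2 - 27*x/8 + 1)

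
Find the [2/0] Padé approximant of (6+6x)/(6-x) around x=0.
7*x**2/36 + 7*x/6 + 1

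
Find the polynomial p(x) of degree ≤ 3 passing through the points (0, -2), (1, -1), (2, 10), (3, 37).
x**3 + 2*x**2 - 2*x - 2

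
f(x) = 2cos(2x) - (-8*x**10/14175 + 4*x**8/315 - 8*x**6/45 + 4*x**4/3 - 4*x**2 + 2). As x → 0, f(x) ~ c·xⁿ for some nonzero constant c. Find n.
12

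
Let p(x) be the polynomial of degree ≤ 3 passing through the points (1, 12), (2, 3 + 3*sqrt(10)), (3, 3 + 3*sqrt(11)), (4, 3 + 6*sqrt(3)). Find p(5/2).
-3*sqrt(3)/8 + 39/16 + 27*sqrt(10)/16 + 27*sqrt(11)/16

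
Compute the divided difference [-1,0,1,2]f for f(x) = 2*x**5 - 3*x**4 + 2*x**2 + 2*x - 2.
4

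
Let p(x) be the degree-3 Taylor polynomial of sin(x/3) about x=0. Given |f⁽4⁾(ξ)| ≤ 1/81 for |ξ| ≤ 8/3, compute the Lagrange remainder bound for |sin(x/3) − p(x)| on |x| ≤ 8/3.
512/19683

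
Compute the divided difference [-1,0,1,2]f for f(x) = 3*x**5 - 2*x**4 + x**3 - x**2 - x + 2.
12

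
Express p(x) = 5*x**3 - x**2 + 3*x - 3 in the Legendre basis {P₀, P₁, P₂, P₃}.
(-10/3)P₀ + (6)P₁ + (-2/3)P₂ + (2)P₃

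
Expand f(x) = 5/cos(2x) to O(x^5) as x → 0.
5 + 10*x**2 + 50*x**4/3 + O(x**5)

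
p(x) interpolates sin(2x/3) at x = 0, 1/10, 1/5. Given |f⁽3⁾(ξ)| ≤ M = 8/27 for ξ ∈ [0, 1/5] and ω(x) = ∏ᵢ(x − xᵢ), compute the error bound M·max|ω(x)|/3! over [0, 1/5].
sqrt(3)/91125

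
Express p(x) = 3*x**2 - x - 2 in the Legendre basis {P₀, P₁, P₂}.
-P₀ - P₁ + (2)P₂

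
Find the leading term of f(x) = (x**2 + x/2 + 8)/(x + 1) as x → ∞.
x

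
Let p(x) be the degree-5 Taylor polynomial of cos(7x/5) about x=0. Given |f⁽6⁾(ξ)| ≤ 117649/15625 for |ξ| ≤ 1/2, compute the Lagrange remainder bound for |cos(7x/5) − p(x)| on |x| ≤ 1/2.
117649/720000000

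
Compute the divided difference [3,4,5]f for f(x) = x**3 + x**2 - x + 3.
13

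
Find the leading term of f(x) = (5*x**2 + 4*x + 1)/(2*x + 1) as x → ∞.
5*x/2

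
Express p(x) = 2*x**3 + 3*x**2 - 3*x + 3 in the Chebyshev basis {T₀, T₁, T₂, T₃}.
(9/2)T₀ + (-3/2)T₁ + (3/2)T₂ + (1/2)T₃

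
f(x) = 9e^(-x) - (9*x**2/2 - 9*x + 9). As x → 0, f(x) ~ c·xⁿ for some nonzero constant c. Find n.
3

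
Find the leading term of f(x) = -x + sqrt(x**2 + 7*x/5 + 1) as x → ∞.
7/10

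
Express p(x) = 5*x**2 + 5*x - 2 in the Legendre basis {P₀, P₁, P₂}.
(-1/3)P₀ + (5)P₁ + (10/3)P₂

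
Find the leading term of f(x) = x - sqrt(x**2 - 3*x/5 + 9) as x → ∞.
3/10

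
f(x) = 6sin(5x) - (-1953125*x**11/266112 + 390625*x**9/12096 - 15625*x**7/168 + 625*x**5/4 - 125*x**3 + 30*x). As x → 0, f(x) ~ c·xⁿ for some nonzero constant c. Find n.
13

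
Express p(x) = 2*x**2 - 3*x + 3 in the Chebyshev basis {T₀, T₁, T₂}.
(4)T₀ + (-3)T₁ + T₂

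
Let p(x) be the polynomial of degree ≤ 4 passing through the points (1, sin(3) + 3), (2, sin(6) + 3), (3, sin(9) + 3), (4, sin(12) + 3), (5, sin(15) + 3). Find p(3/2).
35*sin(6)/32 - 35*sin(9)/64 + 7*sin(12)/32 - 5*sin(15)/128 + 35*sin(3)/128 + 3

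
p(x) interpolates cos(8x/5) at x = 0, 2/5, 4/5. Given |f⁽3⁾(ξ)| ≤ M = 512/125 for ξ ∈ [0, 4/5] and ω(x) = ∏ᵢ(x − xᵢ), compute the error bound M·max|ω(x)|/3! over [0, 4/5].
4096*sqrt(3)/421875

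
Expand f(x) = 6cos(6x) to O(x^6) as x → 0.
6 - 108*x**2 + 324*x**4 + O(x**6)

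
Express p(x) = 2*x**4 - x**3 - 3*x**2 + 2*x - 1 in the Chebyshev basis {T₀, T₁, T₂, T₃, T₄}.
(-7/4)T₀ + (5/4)T₁ + (-1/2)T₂ + (-1/4)T₃ + (1/4)T₄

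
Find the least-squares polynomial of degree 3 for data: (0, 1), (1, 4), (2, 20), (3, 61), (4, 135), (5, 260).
53/63 + (517/378)x + (11/63)x² + (107/54)x³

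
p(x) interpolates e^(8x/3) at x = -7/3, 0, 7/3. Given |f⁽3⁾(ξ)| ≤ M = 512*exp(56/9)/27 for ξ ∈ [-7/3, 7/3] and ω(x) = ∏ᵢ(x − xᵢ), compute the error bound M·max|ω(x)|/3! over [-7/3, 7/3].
175616*sqrt(3)*exp(56/9)/19683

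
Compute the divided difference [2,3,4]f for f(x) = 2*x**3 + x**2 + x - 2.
19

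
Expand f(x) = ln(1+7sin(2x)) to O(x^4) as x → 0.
14*x - 98*x**2 + 2716*x**3/3 + O(x**4)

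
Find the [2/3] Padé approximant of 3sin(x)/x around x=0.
(3 - 7*x**2/20)/(x**2/20 + 1)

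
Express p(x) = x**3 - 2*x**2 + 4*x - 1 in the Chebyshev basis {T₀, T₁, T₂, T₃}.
(-2)T₀ + (19/4)T₁ - T₂ + (1/4)T₃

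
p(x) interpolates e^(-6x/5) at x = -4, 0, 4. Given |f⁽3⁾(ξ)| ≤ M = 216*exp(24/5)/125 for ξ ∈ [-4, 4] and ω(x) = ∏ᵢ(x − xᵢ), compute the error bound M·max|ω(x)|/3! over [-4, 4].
512*sqrt(3)*exp(24/5)/125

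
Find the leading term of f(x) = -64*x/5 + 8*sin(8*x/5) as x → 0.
-2048*x**3/375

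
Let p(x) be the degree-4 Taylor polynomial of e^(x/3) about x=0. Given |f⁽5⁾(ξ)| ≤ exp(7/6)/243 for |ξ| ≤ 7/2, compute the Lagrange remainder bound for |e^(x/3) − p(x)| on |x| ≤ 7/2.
16807*exp(7/6)/933120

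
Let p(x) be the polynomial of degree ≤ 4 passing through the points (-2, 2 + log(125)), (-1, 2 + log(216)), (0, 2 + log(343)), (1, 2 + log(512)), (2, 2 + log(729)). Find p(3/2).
2 + log(9216*sqrt(2)*3**(19/64)*5**(113/128)*7**(23/64)/245)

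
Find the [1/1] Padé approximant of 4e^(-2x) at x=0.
(4 - 4*x)/(x + 1)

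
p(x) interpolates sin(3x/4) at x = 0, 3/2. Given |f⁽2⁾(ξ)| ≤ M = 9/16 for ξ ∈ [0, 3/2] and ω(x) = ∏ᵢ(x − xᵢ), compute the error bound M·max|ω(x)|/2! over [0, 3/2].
81/512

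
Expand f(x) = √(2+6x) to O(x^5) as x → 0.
sqrt(2) + 3*sqrt(2)*x/2 - 9*sqrt(2)*x**2/8 + 27*sqrt(2)*x**3/16 - 405*sqrt(2)*x**4/128 + O(x**5)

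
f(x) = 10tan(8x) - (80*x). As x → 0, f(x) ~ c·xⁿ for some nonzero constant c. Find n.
3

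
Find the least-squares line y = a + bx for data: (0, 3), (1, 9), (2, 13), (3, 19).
a = 16/5, b = 26/5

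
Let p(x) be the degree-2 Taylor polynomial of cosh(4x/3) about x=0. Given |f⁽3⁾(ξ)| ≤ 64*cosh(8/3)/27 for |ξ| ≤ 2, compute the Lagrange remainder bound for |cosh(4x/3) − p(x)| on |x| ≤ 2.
256*cosh(8/3)/81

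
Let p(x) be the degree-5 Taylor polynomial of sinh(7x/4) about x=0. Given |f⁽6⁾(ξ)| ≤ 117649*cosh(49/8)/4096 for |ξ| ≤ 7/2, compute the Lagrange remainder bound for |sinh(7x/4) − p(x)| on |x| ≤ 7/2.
13841287201*cosh(49/8)/188743680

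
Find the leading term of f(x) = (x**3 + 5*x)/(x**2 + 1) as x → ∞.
x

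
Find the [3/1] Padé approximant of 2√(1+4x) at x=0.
(-2*x**3 + 6*x**2 + 9*x + 2)/(5*x/2 + 1)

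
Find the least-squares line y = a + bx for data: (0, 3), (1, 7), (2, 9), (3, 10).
a = 19/5, b = 23/10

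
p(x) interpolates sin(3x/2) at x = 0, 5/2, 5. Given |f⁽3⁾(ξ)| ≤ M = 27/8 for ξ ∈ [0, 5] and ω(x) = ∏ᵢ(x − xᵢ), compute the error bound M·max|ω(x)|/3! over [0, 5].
125*sqrt(3)/64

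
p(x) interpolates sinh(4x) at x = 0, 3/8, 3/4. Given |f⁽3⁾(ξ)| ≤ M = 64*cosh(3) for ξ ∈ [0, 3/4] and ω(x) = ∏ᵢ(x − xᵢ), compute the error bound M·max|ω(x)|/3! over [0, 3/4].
sqrt(3)*cosh(3)/8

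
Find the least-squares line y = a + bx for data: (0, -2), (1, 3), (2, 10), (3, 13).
a = -9/5, b = 26/5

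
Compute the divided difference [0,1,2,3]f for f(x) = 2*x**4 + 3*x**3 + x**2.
15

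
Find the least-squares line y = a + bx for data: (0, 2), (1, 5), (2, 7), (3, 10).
a = 21/10, b = 13/5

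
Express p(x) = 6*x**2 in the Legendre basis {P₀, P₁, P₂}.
(2)P₀ + (4)P₂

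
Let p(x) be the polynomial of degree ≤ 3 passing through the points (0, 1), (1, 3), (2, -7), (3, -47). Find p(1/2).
19/8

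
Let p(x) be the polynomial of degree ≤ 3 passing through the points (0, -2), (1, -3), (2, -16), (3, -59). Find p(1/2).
-17/8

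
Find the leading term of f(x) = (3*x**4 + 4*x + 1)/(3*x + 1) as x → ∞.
x**3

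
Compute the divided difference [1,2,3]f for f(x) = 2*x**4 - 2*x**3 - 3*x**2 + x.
35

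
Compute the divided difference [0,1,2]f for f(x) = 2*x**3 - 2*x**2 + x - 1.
4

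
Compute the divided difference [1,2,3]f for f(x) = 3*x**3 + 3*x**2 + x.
21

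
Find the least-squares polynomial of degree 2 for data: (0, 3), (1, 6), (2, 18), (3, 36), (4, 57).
12/5 + (9/5)x + (3)x²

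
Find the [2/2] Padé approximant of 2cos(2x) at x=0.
(2 - 10*x**2/3)/(x**2/3 + 1)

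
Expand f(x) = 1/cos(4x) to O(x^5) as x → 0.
1 + 8*x**2 + 160*x**4/3 + O(x**5)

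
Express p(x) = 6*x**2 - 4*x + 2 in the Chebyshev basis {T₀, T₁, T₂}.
(5)T₀ + (-4)T₁ + (3)T₂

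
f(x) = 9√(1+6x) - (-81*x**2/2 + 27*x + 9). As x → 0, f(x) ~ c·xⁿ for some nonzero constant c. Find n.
3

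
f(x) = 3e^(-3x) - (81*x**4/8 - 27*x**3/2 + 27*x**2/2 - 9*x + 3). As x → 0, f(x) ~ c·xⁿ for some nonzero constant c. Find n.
5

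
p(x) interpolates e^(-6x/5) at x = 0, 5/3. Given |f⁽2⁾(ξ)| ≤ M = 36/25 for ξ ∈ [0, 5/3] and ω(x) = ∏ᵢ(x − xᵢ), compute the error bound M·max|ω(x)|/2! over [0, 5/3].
1/2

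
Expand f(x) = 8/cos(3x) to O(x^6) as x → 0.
8 + 36*x**2 + 135*x**4 + O(x**6)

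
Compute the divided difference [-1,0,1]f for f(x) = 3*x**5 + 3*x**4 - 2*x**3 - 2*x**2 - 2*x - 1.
1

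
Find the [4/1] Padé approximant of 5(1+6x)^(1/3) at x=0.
(80*x**4/3 - 64*x**3/3 + 24*x**2 + 32*x + 5)/(22*x/5 + 1)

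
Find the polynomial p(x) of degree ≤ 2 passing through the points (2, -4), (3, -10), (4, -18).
-x**2 - x + 2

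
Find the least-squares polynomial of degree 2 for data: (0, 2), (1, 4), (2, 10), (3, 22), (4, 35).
9/5 + (2/5)x + (2)x²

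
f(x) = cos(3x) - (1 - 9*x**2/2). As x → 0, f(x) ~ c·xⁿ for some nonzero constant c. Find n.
4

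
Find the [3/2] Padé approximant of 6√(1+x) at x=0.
(3*x**3/16 + 27*x**2/8 + 9*x + 6)/(3*x**2/16 + x + 1)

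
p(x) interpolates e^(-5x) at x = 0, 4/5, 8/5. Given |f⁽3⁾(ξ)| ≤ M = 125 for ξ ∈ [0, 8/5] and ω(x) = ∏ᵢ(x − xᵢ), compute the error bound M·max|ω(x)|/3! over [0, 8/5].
64*sqrt(3)/27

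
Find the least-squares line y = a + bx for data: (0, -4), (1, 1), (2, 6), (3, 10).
a = -19/5, b = 47/10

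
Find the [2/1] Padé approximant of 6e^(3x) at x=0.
(9*x**2 + 12*x + 6)/(1 - x)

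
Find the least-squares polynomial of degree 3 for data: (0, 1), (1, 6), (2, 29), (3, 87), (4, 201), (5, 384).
23/21 + (92/63)x + (13/42)x² + (53/18)x³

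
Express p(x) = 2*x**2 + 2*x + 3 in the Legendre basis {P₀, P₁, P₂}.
(11/3)P₀ + (2)P₁ + (4/3)P₂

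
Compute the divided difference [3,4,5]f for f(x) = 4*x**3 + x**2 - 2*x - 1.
49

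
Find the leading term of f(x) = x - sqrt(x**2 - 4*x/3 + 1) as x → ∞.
2/3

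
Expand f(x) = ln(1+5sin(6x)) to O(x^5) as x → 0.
30*x - 450*x**2 + 8820*x**3 - 197100*x**4 + O(x**5)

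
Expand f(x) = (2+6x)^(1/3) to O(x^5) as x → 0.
2**(1/3) + 2**(1/3)*x - 2**(1/3)*x**2 + 5*2**(1/3)*x**3/3 - 10*2**(1/3)*x**4/3 + O(x**5)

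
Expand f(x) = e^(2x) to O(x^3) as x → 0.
1 + 2*x + 2*x**2 + O(x**3)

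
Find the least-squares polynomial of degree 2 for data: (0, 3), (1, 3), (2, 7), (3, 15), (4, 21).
87/35 + (8/35)x + (8/7)x²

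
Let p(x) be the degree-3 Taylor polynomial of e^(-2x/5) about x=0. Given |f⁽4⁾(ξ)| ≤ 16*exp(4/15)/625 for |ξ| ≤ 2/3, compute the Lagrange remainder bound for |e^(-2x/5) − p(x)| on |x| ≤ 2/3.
32*exp(4/15)/151875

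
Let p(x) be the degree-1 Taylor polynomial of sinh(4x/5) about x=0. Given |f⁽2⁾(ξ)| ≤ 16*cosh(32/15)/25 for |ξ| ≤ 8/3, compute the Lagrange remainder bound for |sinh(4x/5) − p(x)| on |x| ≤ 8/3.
512*cosh(32/15)/225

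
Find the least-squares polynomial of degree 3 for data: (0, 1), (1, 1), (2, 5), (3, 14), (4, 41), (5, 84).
1 + (29/42)x + (-39/28)x² + (11/12)x³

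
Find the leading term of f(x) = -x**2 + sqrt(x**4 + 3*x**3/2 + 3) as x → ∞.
3*x/4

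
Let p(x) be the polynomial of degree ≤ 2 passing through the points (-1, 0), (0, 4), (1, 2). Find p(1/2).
15/4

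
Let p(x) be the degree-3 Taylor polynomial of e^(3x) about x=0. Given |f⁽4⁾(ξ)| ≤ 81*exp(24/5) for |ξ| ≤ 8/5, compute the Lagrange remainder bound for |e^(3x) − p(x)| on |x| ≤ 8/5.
13824*exp(24/5)/625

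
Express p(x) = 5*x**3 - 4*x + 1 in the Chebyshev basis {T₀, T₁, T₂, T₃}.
T₀ + (-1/4)T₁ + (5/4)T₃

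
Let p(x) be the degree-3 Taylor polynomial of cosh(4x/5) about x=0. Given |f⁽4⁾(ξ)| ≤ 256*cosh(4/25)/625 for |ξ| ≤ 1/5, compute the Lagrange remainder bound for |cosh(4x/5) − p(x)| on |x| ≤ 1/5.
32*cosh(4/25)/1171875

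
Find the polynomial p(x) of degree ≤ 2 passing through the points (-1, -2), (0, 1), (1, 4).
3*x + 1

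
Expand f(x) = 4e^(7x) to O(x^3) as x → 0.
4 + 28*x + 98*x**2 + O(x**3)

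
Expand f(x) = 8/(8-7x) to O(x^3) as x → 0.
1 + 7*x/8 + 49*x**2/64 + O(x**3)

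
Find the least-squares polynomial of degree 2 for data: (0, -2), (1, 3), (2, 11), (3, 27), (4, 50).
-53/35 + (8/35)x + (22/7)x²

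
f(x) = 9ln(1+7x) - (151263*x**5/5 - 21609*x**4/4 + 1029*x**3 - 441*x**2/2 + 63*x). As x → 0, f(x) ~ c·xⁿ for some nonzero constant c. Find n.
6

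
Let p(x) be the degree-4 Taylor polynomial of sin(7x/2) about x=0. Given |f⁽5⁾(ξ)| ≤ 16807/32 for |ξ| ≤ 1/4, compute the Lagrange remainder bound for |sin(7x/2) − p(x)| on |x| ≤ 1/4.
16807/3932160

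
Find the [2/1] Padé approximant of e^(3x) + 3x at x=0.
(-3*x**2/2 + 5*x + 1)/(1 - x)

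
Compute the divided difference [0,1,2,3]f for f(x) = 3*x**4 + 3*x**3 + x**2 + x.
21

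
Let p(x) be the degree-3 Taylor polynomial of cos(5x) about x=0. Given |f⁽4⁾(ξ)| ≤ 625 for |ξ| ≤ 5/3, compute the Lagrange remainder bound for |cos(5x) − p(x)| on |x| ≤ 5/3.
390625/1944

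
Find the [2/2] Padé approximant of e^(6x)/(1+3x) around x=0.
(6*x**2 + 3*x + 1)/(1 - 3*x**2)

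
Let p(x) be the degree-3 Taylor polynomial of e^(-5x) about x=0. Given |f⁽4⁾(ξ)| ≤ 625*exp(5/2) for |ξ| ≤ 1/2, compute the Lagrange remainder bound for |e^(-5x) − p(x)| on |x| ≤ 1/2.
625*exp(5/2)/384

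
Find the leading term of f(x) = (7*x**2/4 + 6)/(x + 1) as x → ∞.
7*x/4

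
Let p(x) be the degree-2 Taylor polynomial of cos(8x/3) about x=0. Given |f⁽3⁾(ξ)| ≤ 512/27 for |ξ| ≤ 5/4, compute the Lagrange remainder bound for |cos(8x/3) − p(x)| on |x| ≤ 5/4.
500/81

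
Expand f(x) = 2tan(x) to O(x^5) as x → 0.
2*x + 2*x**3/3 + O(x**5)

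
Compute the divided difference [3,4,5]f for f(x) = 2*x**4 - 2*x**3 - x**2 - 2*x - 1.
169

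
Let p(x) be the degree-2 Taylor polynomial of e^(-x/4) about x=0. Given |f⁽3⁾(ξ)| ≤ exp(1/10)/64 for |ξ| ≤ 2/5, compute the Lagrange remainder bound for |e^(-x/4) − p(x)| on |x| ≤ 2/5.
exp(1/10)/6000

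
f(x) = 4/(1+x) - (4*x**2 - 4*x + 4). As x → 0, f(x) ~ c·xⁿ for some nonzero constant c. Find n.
3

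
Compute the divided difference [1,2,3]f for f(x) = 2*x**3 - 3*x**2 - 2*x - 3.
9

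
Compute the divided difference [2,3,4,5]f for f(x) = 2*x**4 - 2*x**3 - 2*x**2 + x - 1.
26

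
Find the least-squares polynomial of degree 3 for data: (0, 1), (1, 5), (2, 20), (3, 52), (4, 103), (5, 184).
55/63 + (28/27)x + (613/252)x² + (101/108)x³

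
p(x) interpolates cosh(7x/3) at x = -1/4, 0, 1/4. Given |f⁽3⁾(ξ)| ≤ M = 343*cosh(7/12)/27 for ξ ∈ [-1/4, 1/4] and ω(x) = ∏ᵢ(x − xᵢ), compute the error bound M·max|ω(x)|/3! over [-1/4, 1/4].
343*sqrt(3)*cosh(7/12)/46656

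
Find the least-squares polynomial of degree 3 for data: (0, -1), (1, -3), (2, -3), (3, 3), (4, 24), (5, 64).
-131/126 + (-205/756)x + (-91/36)x² + (28/27)x³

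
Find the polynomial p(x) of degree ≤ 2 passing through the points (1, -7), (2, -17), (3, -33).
-3*x**2 - x - 3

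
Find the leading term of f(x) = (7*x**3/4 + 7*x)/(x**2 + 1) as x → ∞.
7*x/4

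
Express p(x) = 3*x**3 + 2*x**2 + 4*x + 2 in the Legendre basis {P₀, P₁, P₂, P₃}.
(8/3)P₀ + (29/5)P₁ + (4/3)P₂ + (6/5)P₃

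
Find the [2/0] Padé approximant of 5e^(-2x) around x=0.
10*x**2 - 10*x + 5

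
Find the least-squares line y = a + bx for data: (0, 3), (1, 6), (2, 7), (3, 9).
a = 17/5, b = 19/10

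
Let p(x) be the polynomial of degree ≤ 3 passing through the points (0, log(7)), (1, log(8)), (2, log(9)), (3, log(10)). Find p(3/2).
-log(35)/16 + log(96)/8 + log(6)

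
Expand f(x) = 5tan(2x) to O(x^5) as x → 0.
10*x + 40*x**3/3 + O(x**5)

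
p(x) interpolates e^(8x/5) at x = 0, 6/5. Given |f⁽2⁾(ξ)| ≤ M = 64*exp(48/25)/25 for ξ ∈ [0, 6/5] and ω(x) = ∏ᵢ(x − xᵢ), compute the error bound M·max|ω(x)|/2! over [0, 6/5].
288*exp(48/25)/625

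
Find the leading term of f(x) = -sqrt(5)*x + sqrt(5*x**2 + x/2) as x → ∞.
sqrt(5)/20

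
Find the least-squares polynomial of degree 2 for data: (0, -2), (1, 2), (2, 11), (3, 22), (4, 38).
-73/35 + (18/7)x + (13/7)x²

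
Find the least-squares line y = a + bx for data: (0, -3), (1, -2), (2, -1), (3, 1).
a = -16/5, b = 13/10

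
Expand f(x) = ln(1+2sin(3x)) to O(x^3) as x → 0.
6*x - 18*x**2 + O(x**3)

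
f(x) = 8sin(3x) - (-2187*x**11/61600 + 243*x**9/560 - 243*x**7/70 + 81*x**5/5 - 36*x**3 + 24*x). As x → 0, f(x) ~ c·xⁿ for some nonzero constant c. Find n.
13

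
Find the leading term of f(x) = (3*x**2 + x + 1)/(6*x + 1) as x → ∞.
x/2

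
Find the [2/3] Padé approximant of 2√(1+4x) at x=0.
(14*x**2 + 56*x/5 + 2)/(-2*x**3/5 + 9*x**2/5 + 18*x/5 + 1)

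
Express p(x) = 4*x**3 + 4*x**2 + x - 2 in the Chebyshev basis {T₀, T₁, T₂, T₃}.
(4)T₁ + (2)T₂ + T₃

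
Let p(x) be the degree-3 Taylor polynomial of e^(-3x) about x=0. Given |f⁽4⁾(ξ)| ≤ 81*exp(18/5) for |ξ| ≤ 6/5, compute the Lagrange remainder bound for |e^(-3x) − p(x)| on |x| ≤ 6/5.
4374*exp(18/5)/625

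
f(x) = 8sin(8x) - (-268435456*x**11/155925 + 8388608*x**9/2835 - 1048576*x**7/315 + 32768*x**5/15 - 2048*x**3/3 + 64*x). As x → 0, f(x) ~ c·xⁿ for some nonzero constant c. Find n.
13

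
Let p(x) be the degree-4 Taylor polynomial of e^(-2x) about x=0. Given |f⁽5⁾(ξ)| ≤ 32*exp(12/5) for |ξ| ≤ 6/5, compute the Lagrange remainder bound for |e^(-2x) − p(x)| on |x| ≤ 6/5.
10368*exp(12/5)/15625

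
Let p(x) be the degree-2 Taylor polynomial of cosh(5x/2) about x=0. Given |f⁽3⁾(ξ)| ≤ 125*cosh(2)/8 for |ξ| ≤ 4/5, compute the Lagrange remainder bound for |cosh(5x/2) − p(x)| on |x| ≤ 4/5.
4*cosh(2)/3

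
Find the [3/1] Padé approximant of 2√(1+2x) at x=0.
(-x**3/4 + 3*x**2/2 + 9*x/2 + 2)/(5*x/4 + 1)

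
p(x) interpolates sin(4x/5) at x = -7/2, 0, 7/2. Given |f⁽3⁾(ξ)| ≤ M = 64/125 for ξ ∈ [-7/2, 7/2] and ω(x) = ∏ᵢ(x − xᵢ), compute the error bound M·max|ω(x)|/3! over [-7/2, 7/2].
2744*sqrt(3)/3375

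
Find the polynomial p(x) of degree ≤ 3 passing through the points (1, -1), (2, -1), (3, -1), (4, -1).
-1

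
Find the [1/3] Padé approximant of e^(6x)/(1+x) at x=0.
(x + 1)/(-6*x**3 + 7*x**2 - 4*x + 1)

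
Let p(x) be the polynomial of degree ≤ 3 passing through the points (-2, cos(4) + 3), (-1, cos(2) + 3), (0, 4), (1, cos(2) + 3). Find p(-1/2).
cos(2)/2 - cos(4)/16 + 57/16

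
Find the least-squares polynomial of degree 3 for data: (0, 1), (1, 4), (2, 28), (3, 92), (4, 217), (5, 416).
74/63 + (-70/27)x + (122/63)x² + (82/27)x³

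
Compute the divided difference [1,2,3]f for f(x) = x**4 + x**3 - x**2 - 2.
30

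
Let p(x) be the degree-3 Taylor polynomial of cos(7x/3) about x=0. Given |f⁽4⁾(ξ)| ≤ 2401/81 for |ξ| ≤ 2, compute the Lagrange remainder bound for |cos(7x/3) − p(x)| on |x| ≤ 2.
4802/243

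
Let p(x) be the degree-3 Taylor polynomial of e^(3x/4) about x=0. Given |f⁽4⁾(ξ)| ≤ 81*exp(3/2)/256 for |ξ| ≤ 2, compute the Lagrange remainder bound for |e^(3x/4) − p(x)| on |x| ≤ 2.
27*exp(3/2)/128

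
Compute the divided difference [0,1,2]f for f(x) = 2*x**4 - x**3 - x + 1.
11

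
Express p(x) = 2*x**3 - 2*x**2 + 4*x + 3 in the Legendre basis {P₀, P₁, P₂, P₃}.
(7/3)P₀ + (26/5)P₁ + (-4/3)P₂ + (4/5)P₃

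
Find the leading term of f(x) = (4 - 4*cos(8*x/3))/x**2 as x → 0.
128/9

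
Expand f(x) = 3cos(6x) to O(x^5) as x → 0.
3 - 54*x**2 + 162*x**4 + O(x**5)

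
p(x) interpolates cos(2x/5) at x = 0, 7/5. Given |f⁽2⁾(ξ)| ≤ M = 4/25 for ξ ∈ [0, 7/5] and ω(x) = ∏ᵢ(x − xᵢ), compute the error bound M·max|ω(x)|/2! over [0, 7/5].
49/1250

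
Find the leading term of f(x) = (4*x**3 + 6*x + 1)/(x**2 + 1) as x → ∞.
4*x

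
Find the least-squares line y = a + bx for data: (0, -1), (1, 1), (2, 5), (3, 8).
a = -7/5, b = 31/10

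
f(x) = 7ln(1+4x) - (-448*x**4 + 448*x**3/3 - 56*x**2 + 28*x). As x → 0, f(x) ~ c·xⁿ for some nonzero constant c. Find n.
5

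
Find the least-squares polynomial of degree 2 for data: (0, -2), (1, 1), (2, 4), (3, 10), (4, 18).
-61/35 + (83/70)x + (13/14)x²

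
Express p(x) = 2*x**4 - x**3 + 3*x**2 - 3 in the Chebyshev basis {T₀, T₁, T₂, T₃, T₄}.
(-3/4)T₀ + (-3/4)T₁ + (5/2)T₂ + (-1/4)T₃ + (1/4)T₄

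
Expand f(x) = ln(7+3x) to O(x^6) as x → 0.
log(7) + 3*x/7 - 9*x**2/98 + 9*x**3/343 - 81*x**4/9604 + 243*x**5/84035 + O(x**6)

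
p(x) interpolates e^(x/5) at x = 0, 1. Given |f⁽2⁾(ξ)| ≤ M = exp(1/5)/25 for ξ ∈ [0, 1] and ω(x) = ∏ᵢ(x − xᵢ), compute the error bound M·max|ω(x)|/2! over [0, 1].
exp(1/5)/200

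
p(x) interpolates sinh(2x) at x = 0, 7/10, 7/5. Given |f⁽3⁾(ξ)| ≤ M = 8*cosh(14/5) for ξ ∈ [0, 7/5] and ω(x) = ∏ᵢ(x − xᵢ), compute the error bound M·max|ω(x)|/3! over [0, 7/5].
343*sqrt(3)*cosh(14/5)/3375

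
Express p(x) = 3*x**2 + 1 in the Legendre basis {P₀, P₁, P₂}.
(2)P₀ + (2)P₂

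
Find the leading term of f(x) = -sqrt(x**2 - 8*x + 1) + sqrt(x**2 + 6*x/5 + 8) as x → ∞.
23/5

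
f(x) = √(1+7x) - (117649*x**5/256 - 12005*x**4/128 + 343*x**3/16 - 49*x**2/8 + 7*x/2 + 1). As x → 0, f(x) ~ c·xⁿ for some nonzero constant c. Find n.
6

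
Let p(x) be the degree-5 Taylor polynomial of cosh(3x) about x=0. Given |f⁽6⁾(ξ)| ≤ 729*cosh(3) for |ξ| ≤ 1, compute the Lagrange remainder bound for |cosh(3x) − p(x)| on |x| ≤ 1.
81*cosh(3)/80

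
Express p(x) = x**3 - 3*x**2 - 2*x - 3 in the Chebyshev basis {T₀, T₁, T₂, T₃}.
(-9/2)T₀ + (-5/4)T₁ + (-3/2)T₂ + (1/4)T₃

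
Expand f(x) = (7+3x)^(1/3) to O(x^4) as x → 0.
7**(1/3) + 7**(1/3)*x/7 - 7**(1/3)*x**2/49 + 5*7**(1/3)*x**3/1029 + O(x**4)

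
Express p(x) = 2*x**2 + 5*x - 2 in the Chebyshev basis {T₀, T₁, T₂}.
-T₀ + (5)T₁ + T₂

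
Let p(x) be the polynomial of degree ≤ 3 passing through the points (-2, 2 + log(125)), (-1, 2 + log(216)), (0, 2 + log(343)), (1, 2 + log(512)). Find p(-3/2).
2 + log(72*2**(3/8)*3**(13/16)*5**(15/16)*7**(1/16)/7)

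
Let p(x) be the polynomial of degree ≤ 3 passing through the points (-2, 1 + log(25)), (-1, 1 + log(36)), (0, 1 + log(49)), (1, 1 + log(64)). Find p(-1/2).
-log(5)/8 + 3*log(2)/4 + 1 + 9*log(21)/8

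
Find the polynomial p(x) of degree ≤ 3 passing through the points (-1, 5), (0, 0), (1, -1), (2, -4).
-x**3 + 2*x**2 - 2*x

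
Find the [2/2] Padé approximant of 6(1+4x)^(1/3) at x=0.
(224*x**2/9 + 28*x + 6)/(40*x**2/27 + 10*x/3 + 1)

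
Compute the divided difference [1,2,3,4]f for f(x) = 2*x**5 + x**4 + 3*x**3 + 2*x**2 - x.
143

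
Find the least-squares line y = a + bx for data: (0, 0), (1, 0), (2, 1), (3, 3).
a = -1/2, b = 1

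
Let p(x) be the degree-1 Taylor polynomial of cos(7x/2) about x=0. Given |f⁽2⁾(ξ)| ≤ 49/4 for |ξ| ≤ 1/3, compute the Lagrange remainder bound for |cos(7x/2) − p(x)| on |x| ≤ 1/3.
49/72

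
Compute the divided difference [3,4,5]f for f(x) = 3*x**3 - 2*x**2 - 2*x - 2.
34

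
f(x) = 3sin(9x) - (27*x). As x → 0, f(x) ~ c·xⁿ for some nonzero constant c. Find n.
3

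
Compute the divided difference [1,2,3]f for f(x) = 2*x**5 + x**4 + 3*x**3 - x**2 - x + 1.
222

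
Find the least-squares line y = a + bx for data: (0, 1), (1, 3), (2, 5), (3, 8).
a = 4/5, b = 23/10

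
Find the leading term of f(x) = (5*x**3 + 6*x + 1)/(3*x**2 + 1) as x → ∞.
5*x/3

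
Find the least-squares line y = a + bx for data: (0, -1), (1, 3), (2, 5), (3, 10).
a = -1, b = 7/2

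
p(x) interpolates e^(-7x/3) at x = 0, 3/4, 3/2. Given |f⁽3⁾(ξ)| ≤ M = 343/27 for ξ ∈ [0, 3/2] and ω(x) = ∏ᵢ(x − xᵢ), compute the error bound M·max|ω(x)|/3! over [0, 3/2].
343*sqrt(3)/1728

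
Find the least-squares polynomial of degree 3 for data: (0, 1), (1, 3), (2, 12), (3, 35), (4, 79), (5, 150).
65/63 + (95/189)x + (65/252)x² + (121/108)x³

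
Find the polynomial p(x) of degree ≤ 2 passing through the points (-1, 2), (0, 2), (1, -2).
-2*x**2 - 2*x + 2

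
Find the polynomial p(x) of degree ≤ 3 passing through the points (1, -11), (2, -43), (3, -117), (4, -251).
-3*x**3 - 3*x**2 - 2*x - 3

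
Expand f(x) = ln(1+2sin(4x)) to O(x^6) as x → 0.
8*x - 32*x**2 + 448*x**3/3 - 2560*x**4/3 + 15616*x**5/3 + O(x**6)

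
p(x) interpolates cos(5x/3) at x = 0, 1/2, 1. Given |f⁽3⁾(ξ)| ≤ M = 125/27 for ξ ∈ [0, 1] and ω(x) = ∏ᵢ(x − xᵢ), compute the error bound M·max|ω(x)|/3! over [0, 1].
125*sqrt(3)/5832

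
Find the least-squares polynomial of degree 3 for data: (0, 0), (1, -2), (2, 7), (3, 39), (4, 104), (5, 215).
-1/63 + (-1409/378)x + (-37/252)x² + (205/108)x³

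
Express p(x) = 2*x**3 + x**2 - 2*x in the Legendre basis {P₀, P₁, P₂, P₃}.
(1/3)P₀ + (-4/5)P₁ + (2/3)P₂ + (4/5)P₃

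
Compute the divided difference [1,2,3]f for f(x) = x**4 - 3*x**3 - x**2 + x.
6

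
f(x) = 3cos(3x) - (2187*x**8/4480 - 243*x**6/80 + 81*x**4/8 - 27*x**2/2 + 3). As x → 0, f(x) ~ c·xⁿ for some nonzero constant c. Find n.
10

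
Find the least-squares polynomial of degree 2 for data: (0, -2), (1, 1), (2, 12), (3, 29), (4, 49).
-87/35 + (11/7)x + (20/7)x²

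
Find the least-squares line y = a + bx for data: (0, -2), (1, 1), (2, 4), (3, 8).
a = -11/5, b = 33/10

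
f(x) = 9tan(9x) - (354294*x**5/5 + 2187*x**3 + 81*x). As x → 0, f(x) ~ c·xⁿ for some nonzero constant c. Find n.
7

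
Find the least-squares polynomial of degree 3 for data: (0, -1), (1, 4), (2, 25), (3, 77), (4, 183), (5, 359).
-23/21 + (575/126)x + (-185/84)x² + (113/36)x³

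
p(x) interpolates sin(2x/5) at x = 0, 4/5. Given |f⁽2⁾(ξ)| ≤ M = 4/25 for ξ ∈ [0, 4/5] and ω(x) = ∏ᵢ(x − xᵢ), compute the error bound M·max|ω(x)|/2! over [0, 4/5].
8/625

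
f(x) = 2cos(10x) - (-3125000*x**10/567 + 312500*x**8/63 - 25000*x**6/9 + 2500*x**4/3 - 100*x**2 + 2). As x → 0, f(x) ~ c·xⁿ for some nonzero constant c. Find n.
12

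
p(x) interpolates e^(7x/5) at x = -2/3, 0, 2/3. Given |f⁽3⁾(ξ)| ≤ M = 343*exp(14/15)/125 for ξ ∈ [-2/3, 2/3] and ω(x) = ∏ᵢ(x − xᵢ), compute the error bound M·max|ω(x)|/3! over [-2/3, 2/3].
2744*sqrt(3)*exp(14/15)/91125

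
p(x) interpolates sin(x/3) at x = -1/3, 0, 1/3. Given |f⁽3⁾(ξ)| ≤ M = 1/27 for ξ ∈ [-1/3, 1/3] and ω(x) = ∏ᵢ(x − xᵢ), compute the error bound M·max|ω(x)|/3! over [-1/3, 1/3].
sqrt(3)/19683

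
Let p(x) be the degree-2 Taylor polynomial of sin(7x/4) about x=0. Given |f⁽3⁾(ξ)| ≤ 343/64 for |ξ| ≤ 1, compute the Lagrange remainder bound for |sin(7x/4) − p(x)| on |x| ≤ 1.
343/384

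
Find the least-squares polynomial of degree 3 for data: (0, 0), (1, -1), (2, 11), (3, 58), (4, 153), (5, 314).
25/126 + (-3025/756)x + (-181/252)x² + (76/27)x³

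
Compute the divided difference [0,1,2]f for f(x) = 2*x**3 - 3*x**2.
3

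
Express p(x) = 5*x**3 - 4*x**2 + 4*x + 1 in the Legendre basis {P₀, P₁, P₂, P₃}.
(-1/3)P₀ + (7)P₁ + (-8/3)P₂ + (2)P₃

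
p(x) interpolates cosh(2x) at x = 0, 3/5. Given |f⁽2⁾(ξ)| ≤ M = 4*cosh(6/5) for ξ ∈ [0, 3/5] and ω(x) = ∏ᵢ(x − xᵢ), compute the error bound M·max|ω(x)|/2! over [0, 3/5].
9*cosh(6/5)/50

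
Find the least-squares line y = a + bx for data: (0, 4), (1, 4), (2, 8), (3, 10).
a = 16/5, b = 11/5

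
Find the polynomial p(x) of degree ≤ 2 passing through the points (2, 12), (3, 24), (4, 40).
2*x**2 + 2*x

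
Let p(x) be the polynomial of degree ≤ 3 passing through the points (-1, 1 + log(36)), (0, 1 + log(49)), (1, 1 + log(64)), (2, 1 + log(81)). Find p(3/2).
1 + log(96*2**(3/4)*21**(3/8)/7)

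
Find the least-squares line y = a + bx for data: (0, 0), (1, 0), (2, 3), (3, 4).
a = -1/2, b = 3/2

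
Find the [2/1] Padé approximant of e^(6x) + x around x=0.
(4*x**2 + 5*x + 1)/(1 - 2*x)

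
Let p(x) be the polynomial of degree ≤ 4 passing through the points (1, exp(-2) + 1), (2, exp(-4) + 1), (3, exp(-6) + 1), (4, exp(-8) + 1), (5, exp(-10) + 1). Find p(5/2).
(-5*exp(8) - 20*exp(2) + 3 + 90*exp(4) + 60*exp(6) + 128*exp(10))*exp(-10)/128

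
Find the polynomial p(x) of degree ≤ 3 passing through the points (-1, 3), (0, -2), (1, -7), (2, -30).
-3*x**3 - 2*x - 2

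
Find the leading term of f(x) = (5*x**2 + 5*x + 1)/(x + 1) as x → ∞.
5*x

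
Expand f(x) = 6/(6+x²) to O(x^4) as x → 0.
1 - x**2/6 + O(x**4)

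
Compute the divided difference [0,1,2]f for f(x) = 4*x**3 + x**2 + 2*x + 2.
13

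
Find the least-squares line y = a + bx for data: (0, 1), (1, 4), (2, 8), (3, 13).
a = 1/2, b = 4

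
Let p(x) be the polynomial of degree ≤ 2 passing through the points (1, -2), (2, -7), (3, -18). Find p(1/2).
-7/4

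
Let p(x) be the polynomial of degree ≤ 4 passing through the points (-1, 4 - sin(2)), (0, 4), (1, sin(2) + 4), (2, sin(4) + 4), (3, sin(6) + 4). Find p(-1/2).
-105*sin(2)/128 + 7*sin(4)/32 - 5*sin(6)/128 + 4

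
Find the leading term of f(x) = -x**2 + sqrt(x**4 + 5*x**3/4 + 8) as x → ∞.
5*x/8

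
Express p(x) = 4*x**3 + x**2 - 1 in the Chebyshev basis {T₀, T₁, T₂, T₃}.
(-1/2)T₀ + (3)T₁ + (1/2)T₂ + T₃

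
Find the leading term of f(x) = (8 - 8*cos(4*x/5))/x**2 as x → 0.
64/25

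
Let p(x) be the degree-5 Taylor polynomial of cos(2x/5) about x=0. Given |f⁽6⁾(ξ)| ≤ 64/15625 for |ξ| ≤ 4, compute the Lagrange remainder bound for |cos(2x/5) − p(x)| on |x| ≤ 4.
16384/703125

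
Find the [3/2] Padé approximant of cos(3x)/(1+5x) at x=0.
(3825*x**3/164 - 765*x**2/164 - 5*x + 1)/(1 - 4127*x**2/164)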